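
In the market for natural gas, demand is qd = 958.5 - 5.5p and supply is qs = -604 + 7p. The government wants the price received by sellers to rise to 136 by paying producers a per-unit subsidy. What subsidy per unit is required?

At a seller price of 136, quantity supplied is -604 + 7·136 = 348.
Buyers absorb 348 only when they pay pb with 958.5 − 5.5·pb = 348, i.e. pb = 111.
s = ps − pb = 136 − 111 = 25.

Required subsidy s = 25 per unit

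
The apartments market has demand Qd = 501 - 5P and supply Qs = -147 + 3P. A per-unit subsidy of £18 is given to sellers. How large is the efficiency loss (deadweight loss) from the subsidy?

Deadweight loss = £303.75

Pre-subsidy: 501 - 5P = -147 + 3P gives P* = 81, Q* = 96.
With the subsidy, sellers receive Ps = Pb + 18 for each unit, where Pb is the price buyers pay.
Supply in terms of Pb becomes Qs = -147 + 3(Pb + 18) = -93 + 3Pb. Setting this equal to demand: 501 - 5Pb = -93 + 3Pb, so Pb = 74.25.
Sellers receive Ps = 74.25 + 18 = 92.25; Q' = 501 − 5·74.25 = 129.75.
The subsidy expands output by 129.75 − 96 = 33.75 past the efficient level; on those units the gap between marginal cost and willingness to pay runs from 0 up to 18.
DWL = ½ × 18 × 33.75 = 303.75.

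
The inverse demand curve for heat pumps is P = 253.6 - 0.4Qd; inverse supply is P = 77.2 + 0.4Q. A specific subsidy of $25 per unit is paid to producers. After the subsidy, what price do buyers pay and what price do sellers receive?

Pre-subsidy: 253.6 - 0.4Q = 77.2 + 0.4Q gives Q* = 220.5 and P* = 165.4.
With the subsidy, sellers receive Ps = Pb + 25 for each unit, where Pb is the price buyers pay.
On the curves, Pb = 253.6 - 0.4Q and Ps = 77.2 + 0.4Q; the wedge Ps − Pb = 25 gives 77.2 + 0.4Q − (253.6 - 0.4Q) = 25, so Q' = 251.75.
Then Pb = 253.6 − 0.4·251.75 = 152.9 and Ps = 77.2 + 0.4·251.75 = 177.9.

Buyers pay $152.9; sellers receive $177.9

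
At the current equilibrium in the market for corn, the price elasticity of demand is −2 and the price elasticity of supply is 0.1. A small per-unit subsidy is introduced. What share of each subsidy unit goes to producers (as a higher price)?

Producer share = 20/21

For a small subsidy around the equilibrium, the benefit split depends on the relative slopes, which at a point are proportional to the elasticities.
Buyer share = εs/(εs + |εd|) = 0.1/(0.1 + 2) = 1/21; seller share = |εd|/(εs + |εd|) = 20/21.
So producers capture 20/21 of the subsidy.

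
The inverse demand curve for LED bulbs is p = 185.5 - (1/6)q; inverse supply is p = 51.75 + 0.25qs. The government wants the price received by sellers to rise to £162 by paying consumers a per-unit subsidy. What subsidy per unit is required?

Required subsidy s = £50 per unit

At a seller price of 162, quantity supplied is -207 + 4·162 = 441.
Buyers absorb 441 only when they pay pb = 185.5 − (1/6)·441 = 112.
s = ps − pb = 162 − 112 = 50.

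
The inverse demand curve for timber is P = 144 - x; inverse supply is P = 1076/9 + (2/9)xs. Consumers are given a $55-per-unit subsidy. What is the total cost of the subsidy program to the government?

Pre-subsidy: 144 - x = 1076/9 + (2/9)x gives x* = 20 and P* = 124.
With the rebate, buyers effectively pay Pb = Ps − 55, where Ps is the price sellers receive.
On the curves, Pb = 144 - x and Ps = 1076/9 + (2/9)x; the wedge Ps − Pb = 55 gives 1076/9 + (2/9)x − (144 - x) = 55, so x' = 65.
Then Pb = 144 − 1·65 = 79 and Ps = 1076/9 + (2/9)·65 = 134.
Government outlay = subsidy × quantity = 55 × 65 = 3575.

Government cost = $3575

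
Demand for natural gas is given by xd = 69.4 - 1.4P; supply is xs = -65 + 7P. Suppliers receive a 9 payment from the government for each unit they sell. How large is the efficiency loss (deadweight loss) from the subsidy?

Pre-subsidy: 69.4 - 1.4P = -65 + 7P gives P* = 16, x* = 47.
With the subsidy, sellers receive Ps = Pb + 9 for each unit, where Pb is the price buyers pay.
Supply in terms of Pb becomes xs = -65 + 7(Pb + 9) = -2 + 7Pb. Setting this equal to demand: 69.4 - 1.4Pb = -2 + 7Pb, so Pb = 8.5.
Sellers receive Ps = 8.5 + 9 = 17.5; x' = 69.4 − 1.4·8.5 = 57.5.
The subsidy expands output by 57.5 − 47 = 10.5 past the efficient level; on those units the gap between marginal cost and willingness to pay runs from 0 up to 9.
DWL = ½ × 9 × 10.5 = 47.25.

Deadweight loss = 47.25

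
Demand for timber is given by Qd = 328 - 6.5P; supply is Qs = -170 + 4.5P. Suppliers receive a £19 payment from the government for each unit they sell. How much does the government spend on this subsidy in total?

Government cost = £1600.75

Pre-subsidy: 328 - 6.5P = -170 + 4.5P gives P* = 498/11, Q* = 371/11.
With the subsidy, sellers receive Ps = Pb + 19 for each unit, where Pb is the price buyers pay.
Supply in terms of Pb becomes Qs = -170 + 4.5(Pb + 19) = -84.5 + 4.5Pb. Setting this equal to demand: 328 - 6.5Pb = -84.5 + 4.5Pb, so Pb = 37.5.
Sellers receive Ps = 37.5 + 19 = 56.5; Q' = 328 − 6.5·37.5 = 84.25.
Government outlay = subsidy × quantity = 19 × 84.25 = 1600.75.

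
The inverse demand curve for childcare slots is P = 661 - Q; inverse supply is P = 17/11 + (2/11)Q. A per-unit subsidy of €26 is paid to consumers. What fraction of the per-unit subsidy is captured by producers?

Producer share = 2/13

Pre-subsidy: 661 - Q = 17/11 + (2/11)Q gives Q* = 558 and P* = 103.
With the rebate, buyers effectively pay Pb = Ps − 26, where Ps is the price sellers receive.
On the curves, Pb = 661 - Q and Ps = 17/11 + (2/11)Q; the wedge Ps − Pb = 26 gives 17/11 + (2/11)Q − (661 - Q) = 26, so Q' = 580.
Then Pb = 661 − 1·580 = 81 and Ps = 17/11 + (2/11)·580 = 107.
Buyers' price falls by P* − Pb = 103 − 81 = 22; sellers' price rises by Ps − P* = 107 − 103 = 4.
So producers capture 4/26 = 2/13 of each unit of subsidy.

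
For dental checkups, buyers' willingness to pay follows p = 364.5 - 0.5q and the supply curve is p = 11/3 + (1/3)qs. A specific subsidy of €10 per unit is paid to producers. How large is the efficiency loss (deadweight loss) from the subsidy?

Pre-subsidy: 364.5 - 0.5q = 11/3 + (1/3)q gives q* = 433 and p* = 148.
With the subsidy, sellers receive ps = pb + 10 for each unit, where pb is the price buyers pay.
On the curves, pb = 364.5 - 0.5q and ps = 11/3 + (1/3)q; the wedge ps − pb = 10 gives 11/3 + (1/3)q − (364.5 - 0.5q) = 10, so q' = 445.
Then pb = 364.5 − 0.5·445 = 142 and ps = 11/3 + (1/3)·445 = 152.
The subsidy expands output by 445 − 433 = 12 past the efficient level; on those units the gap between marginal cost and willingness to pay runs from 0 up to 10.
DWL = ½ × 10 × 12 = 60.

Deadweight loss = €60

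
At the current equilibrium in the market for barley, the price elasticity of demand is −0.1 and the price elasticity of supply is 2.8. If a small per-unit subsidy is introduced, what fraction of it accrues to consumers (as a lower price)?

Consumer share = 28/29

For a small subsidy around the equilibrium, the benefit split depends on the relative slopes, which at a point are proportional to the elasticities.
Buyer share = εs/(εs + |εd|) = 2.8/(2.8 + 0.1) = 28/29; seller share = |εd|/(εs + |εd|) = 1/29.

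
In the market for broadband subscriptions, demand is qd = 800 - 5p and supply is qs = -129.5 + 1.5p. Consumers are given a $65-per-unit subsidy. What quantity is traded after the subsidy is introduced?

q' = 160

Pre-subsidy: 800 - 5p = -129.5 + 1.5p gives p* = 143, q* = 85.
With the rebate, buyers effectively pay pb = ps − 65, where ps is the price sellers receive.
Demand in terms of ps becomes qd = 800 − 5(ps − 65) = 1125 - 5ps. Setting this equal to supply: 1125 - 5ps = -129.5 + 1.5ps, so ps = 193.
Buyers pay pb = 193 − 65 = 128; q' = -129.5 + 1.5·193 = 160.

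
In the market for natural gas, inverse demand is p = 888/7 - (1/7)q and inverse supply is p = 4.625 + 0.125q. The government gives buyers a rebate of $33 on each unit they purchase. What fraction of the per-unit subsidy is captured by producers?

Producer share = 7/15

Pre-subsidy: 888/7 - (1/7)q = 4.625 + 0.125q gives q* = 1369/3 and p* = 185/3.
With the rebate, buyers effectively pay pb = ps − 33, where ps is the price sellers receive.
On the curves, pb = 888/7 - (1/7)q and ps = 4.625 + 0.125q; the wedge ps − pb = 33 gives 4.625 + 0.125q − (888/7 - (1/7)q) = 33, so q' = 8693/15.
Then pb = 888/7 − (1/7)·(8693/15) = 661/15 and ps = 4.625 + 0.125·(8693/15) = 1156/15.
Buyers' price falls by p* − pb = 185/3 − 661/15 = 17.6; sellers' price rises by ps − p* = 1156/15 − 185/3 = 15.4.
So producers capture 15.4/33 = 7/15 of each unit of subsidy.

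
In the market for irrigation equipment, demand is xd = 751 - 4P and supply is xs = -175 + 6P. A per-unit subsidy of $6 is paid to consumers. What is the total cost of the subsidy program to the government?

Government cost = $2370

Pre-subsidy: 751 - 4P = -175 + 6P gives P* = 92.6, x* = 380.6.
With the rebate, buyers effectively pay Pb = Ps − 6, where Ps is the price sellers receive.
Demand in terms of Ps becomes xd = 751 − 4(Ps − 6) = 775 - 4Ps. Setting this equal to supply: 775 - 4Ps = -175 + 6Ps, so Ps = 95.
Buyers pay Pb = 95 − 6 = 89; x' = -175 + 6·95 = 395.
Government outlay = subsidy × quantity = 6 × 395 = 2370.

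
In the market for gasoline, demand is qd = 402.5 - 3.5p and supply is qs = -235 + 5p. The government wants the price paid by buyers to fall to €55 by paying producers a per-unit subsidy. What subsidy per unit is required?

At a buyer price of 55, quantity demanded is 402.5 − 3.5·55 = 210.
Sellers supply 210 only when they receive ps with -235 + 5·ps = 210, i.e. ps = 89.
s = ps − pb = 89 − 55 = 34.

Required subsidy s = €34 per unit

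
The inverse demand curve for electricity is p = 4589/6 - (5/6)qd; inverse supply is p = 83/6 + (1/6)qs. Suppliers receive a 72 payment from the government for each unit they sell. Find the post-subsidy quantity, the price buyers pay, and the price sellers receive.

q' = 823; buyers pay 79; sellers receive 151

Pre-subsidy: 4589/6 - (5/6)q = 83/6 + (1/6)q gives q* = 751 and p* = 139.
With the subsidy, sellers receive ps = pb + 72 for each unit, where pb is the price buyers pay.
On the curves, pb = 4589/6 - (5/6)q and ps = 83/6 + (1/6)q; the wedge ps − pb = 72 gives 83/6 + (1/6)q − (4589/6 - (5/6)q) = 72, so q' = 823.
Then pb = 4589/6 − (5/6)·823 = 79 and ps = 83/6 + (1/6)·823 = 151.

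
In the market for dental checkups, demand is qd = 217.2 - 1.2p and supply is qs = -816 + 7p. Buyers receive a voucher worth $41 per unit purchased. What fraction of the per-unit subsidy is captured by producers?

Producer share = 6/41

Pre-subsidy: 217.2 - 1.2p = -816 + 7p gives p* = 126, q* = 66.
With the rebate, buyers effectively pay pb = ps − 41, where ps is the price sellers receive.
Demand in terms of ps becomes qd = 217.2 − 1.2(ps − 41) = 266.4 - 1.2ps. Setting this equal to supply: 266.4 - 1.2ps = -816 + 7ps, so ps = 132.
Buyers pay pb = 132 − 41 = 91; q' = -816 + 7·132 = 108.
Buyers' price falls by p* − pb = 126 − 91 = 35; sellers' price rises by ps − p* = 132 − 126 = 6.
So producers capture 6/41 = 6/41 of each unit of subsidy.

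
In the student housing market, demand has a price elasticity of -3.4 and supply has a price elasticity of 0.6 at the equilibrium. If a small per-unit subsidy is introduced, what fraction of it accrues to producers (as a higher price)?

Producer share = 0.85

For a small subsidy around the equilibrium, the benefit split depends on the relative slopes, which at a point are proportional to the elasticities.
Buyer share = εs/(εs + |εd|) = 0.6/(0.6 + 3.4) = 0.15; seller share = |εd|/(εs + |εd|) = 0.85.
So producers capture 0.85 of the subsidy.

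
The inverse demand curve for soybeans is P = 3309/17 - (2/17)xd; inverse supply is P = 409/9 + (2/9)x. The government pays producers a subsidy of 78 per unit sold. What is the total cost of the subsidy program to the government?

Government cost = 52143

Pre-subsidy: 3309/17 - (2/17)x = 409/9 + (2/9)x gives x* = 439 and P* = 143.
With the subsidy, sellers receive Ps = Pb + 78 for each unit, where Pb is the price buyers pay.
On the curves, Pb = 3309/17 - (2/17)x and Ps = 409/9 + (2/9)x; the wedge Ps − Pb = 78 gives 409/9 + (2/9)x − (3309/17 - (2/17)x) = 78, so x' = 668.5.
Then Pb = 3309/17 − (2/17)·668.5 = 116 and Ps = 409/9 + (2/9)·668.5 = 194.
Government outlay = subsidy × quantity = 78 × 668.5 = 52143.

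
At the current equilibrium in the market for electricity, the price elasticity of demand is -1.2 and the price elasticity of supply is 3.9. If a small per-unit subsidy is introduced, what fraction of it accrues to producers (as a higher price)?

For a small subsidy around the equilibrium, the benefit split depends on the relative slopes, which at a point are proportional to the elasticities.
Buyer share = εs/(εs + |εd|) = 3.9/(3.9 + 1.2) = 13/17; seller share = |εd|/(εs + |εd|) = 4/17.
So producers capture 4/17 of the subsidy.

Producer share = 4/17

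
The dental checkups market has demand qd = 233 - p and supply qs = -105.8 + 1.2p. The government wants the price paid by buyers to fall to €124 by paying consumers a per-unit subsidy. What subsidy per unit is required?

At a buyer price of 124, quantity demanded is 233 − 1·124 = 109.
Sellers supply 109 only when they receive ps with -105.8 + 1.2·ps = 109, i.e. ps = 179.
s = ps − pb = 179 − 124 = 55.

Required subsidy s = €55 per unit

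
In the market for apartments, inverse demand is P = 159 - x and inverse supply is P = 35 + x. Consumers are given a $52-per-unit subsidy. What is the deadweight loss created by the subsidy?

Pre-subsidy: 159 - x = 35 + x gives x* = 62 and P* = 97.
With the rebate, buyers effectively pay Pb = Ps − 52, where Ps is the price sellers receive.
On the curves, Pb = 159 - x and Ps = 35 + x; the wedge Ps − Pb = 52 gives 35 + x − (159 - x) = 52, so x' = 88.
Then Pb = 159 − 1·88 = 71 and Ps = 35 + 1·88 = 123.
The subsidy expands output by 88 − 62 = 26 past the efficient level; on those units the gap between marginal cost and willingness to pay runs from 0 up to 52.
DWL = ½ × 52 × 26 = 676.

Deadweight loss = $676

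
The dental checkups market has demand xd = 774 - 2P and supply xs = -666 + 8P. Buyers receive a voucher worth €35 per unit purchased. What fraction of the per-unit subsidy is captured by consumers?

Consumer share = 0.8

Pre-subsidy: 774 - 2P = -666 + 8P gives P* = 144, x* = 486.
With the rebate, buyers effectively pay Pb = Ps − 35, where Ps is the price sellers receive.
Demand in terms of Ps becomes xd = 774 − 2(Ps − 35) = 844 - 2Ps. Setting this equal to supply: 844 - 2Ps = -666 + 8Ps, so Ps = 151.
Buyers pay Pb = 151 − 35 = 116; x' = -666 + 8·151 = 542.
Buyers' price falls by P* − Pb = 144 − 116 = 28; sellers' price rises by Ps − P* = 151 − 144 = 7.
So consumers capture 28/35 = 0.8 of each unit of subsidy.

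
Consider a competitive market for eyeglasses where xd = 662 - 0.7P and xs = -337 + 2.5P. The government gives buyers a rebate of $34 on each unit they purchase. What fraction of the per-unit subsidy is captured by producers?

Pre-subsidy: 662 - 0.7P = -337 + 2.5P gives P* = 312.1875, x* = 443.46875.
With the rebate, buyers effectively pay Pb = Ps − 34, where Ps is the price sellers receive.
Demand in terms of Ps becomes xd = 662 − 0.7(Ps − 34) = 685.8 - 0.7Ps. Setting this equal to supply: 685.8 - 0.7Ps = -337 + 2.5Ps, so Ps = 319.625.
Buyers pay Pb = 319.625 − 34 = 285.625; x' = -337 + 2.5·319.625 = 462.0625.
Buyers' price falls by P* − Pb = 312.1875 − 285.625 = 26.5625; sellers' price rises by Ps − P* = 319.625 − 312.1875 = 7.4375.
So producers capture 7.4375/34 = 0.21875 of each unit of subsidy.

Producer share = 0.21875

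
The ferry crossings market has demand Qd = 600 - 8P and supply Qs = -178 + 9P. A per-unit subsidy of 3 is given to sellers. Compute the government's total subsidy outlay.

Pre-subsidy: 600 - 8P = -178 + 9P gives P* = 778/17, Q* = 3976/17.
With the subsidy, sellers receive Ps = Pb + 3 for each unit, where Pb is the price buyers pay.
Supply in terms of Pb becomes Qs = -178 + 9(Pb + 3) = -151 + 9Pb. Setting this equal to demand: 600 - 8Pb = -151 + 9Pb, so Pb = 751/17.
Sellers receive Ps = 751/17 + 3 = 802/17; Q' = 600 − 8·(751/17) = 4192/17.
Government outlay = subsidy × quantity = 3 × 4192/17 = 12576/17.

Government cost = 12576/17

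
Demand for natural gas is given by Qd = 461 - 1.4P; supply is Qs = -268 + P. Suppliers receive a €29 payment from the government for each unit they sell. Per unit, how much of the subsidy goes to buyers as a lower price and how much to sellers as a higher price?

Buyers gain 145/12 per unit; sellers gain 203/12 per unit

Pre-subsidy: 461 - 1.4P = -268 + P gives P* = 303.75, Q* = 35.75.
With the subsidy, sellers receive Ps = Pb + 29 for each unit, where Pb is the price buyers pay.
Supply in terms of Pb becomes Qs = -268 + 1(Pb + 29) = -239 + Pb. Setting this equal to demand: 461 - 1.4Pb = -239 + Pb, so Pb = 875/3.
Sellers receive Ps = 875/3 + 29 = 962/3; Q' = 461 − 1.4·(875/3) = 158/3.
Buyers' price falls by P* − Pb = 303.75 − 875/3 = 145/12; sellers' price rises by Ps − P* = 962/3 − 303.75 = 203/12.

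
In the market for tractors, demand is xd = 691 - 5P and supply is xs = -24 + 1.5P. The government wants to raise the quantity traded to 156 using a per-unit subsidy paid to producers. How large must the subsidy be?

Required subsidy s = 13 per unit

At x = 156, invert demand for the buyer price: Pb = (691 − 156)/5 = 107; invert supply for the seller price: Ps = (156 − (-24))/1.5 = 120.
The subsidy must fill the gap: s = Ps − Pb = 120 − 107 = 13.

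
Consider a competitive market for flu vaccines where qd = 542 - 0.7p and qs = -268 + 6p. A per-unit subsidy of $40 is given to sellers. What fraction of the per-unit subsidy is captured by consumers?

Pre-subsidy: 542 - 0.7p = -268 + 6p gives p* = 8100/67, q* = 30644/67.
With the subsidy, sellers receive ps = pb + 40 for each unit, where pb is the price buyers pay.
Supply in terms of pb becomes qs = -268 + 6(pb + 40) = -28 + 6pb. Setting this equal to demand: 542 - 0.7pb = -28 + 6pb, so pb = 5700/67.
Sellers receive ps = 5700/67 + 40 = 8380/67; q' = 542 − 0.7·(5700/67) = 32324/67.
Buyers' price falls by p* − pb = 8100/67 − 5700/67 = 2400/67; sellers' price rises by ps − p* = 8380/67 − 8100/67 = 280/67.
So consumers capture (2400/67)/40 = 60/67 of each unit of subsidy.

Consumer share = 60/67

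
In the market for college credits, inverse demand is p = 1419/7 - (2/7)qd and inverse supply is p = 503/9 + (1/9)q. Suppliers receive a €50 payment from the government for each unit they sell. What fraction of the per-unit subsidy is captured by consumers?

Pre-subsidy: 1419/7 - (2/7)q = 503/9 + (1/9)q gives q* = 370 and p* = 97.
With the subsidy, sellers receive ps = pb + 50 for each unit, where pb is the price buyers pay.
On the curves, pb = 1419/7 - (2/7)q and ps = 503/9 + (1/9)q; the wedge ps − pb = 50 gives 503/9 + (1/9)q − (1419/7 - (2/7)q) = 50, so q' = 496.
Then pb = 1419/7 − (2/7)·496 = 61 and ps = 503/9 + (1/9)·496 = 111.
Buyers' price falls by p* − pb = 97 − 61 = 36; sellers' price rises by ps − p* = 111 − 97 = 14.
So consumers capture 36/50 = 0.72 of each unit of subsidy.

Consumer share = 0.72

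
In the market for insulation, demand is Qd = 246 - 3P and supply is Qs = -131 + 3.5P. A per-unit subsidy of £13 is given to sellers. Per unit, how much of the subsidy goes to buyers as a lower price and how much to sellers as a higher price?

Pre-subsidy: 246 - 3P = -131 + 3.5P gives P* = 58, Q* = 72.
With the subsidy, sellers receive Ps = Pb + 13 for each unit, where Pb is the price buyers pay.
Supply in terms of Pb becomes Qs = -131 + 3.5(Pb + 13) = -85.5 + 3.5Pb. Setting this equal to demand: 246 - 3Pb = -85.5 + 3.5Pb, so Pb = 51.
Sellers receive Ps = 51 + 13 = 64; Q' = 246 − 3·51 = 93.
Buyers' price falls by P* − Pb = 58 − 51 = 7; sellers' price rises by Ps − P* = 64 − 58 = 6.

Buyers gain £7 per unit; sellers gain £6 per unit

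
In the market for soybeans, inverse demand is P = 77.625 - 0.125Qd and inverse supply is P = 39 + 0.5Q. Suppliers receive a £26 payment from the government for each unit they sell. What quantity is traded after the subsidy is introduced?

Pre-subsidy: 77.625 - 0.125Q = 39 + 0.5Q gives Q* = 61.8 and P* = 69.9.
With the subsidy, sellers receive Ps = Pb + 26 for each unit, where Pb is the price buyers pay.
On the curves, Pb = 77.625 - 0.125Q and Ps = 39 + 0.5Q; the wedge Ps − Pb = 26 gives 39 + 0.5Q − (77.625 - 0.125Q) = 26, so Q' = 103.4.
Then Pb = 77.625 − 0.125·103.4 = 64.7 and Ps = 39 + 0.5·103.4 = 90.7.

Q' = 103.4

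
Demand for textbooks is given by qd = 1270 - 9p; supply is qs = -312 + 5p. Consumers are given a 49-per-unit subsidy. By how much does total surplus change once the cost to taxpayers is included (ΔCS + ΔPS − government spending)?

Pre-subsidy: 1270 - 9p = -312 + 5p gives p* = 113, q* = 253.
With the rebate, buyers effectively pay pb = ps − 49, where ps is the price sellers receive.
Demand in terms of ps becomes qd = 1270 − 9(ps − 49) = 1711 - 9ps. Setting this equal to supply: 1711 - 9ps = -312 + 5ps, so ps = 144.5.
Buyers pay pb = 144.5 − 49 = 95.5; q' = -312 + 5·144.5 = 410.5.
ΔCS = ½(253 + 410.5)(113 − 95.5) = 5805.625; ΔPS = ½(253 + 410.5)(144.5 − 113) = 10450.125.
Government spending = 49 × 410.5 = 20114.5.
Net change = 5805.625 + 10450.125 − 20114.5 = -3858.75. The loss equals the DWL triangle ½·49·157.5.

Net change in total surplus = -3858.75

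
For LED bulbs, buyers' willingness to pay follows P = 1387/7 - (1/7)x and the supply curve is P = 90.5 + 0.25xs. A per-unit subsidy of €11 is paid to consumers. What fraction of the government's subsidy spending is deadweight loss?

DWL / government spending = 7/151

Pre-subsidy: 1387/7 - (1/7)x = 90.5 + 0.25x gives x* = 274 and P* = 159.
With the rebate, buyers effectively pay Pb = Ps − 11, where Ps is the price sellers receive.
On the curves, Pb = 1387/7 - (1/7)x and Ps = 90.5 + 0.25x; the wedge Ps − Pb = 11 gives 90.5 + 0.25x − (1387/7 - (1/7)x) = 11, so x' = 302.
Then Pb = 1387/7 − (1/7)·302 = 155 and Ps = 90.5 + 0.25·302 = 166.
ΔCS = ½(274 + 302)(159 − 155) = 1152; ΔPS = ½(274 + 302)(166 − 159) = 2016.
Government spending = 11 × 302 = 3322.
DWL = ½ × 11 × (302 − 274) = 154; fraction = 154 / 3322 = 7/151.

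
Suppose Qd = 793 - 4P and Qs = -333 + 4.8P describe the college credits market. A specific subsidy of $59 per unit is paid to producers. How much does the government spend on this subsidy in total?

Pre-subsidy: 793 - 4P = -333 + 4.8P gives P* = 2815/22, Q* = 3093/11.
With the subsidy, sellers receive Ps = Pb + 59 for each unit, where Pb is the price buyers pay.
Supply in terms of Pb becomes Qs = -333 + 4.8(Pb + 59) = -49.8 + 4.8Pb. Setting this equal to demand: 793 - 4Pb = -49.8 + 4.8Pb, so Pb = 2107/22.
Sellers receive Ps = 2107/22 + 59 = 3405/22; Q' = 793 − 4·(2107/22) = 4509/11.
Government outlay = subsidy × quantity = 59 × 4509/11 = 266031/11.

Government cost = 266031/11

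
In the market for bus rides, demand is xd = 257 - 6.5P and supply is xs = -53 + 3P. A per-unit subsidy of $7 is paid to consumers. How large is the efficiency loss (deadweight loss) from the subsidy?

Deadweight loss = 1911/38

Pre-subsidy: 257 - 6.5P = -53 + 3P gives P* = 620/19, x* = 853/19.
With the rebate, buyers effectively pay Pb = Ps − 7, where Ps is the price sellers receive.
Demand in terms of Ps becomes xd = 257 − 6.5(Ps − 7) = 302.5 - 6.5Ps. Setting this equal to supply: 302.5 - 6.5Ps = -53 + 3Ps, so Ps = 711/19.
Buyers pay Pb = 711/19 − 7 = 578/19; x' = -53 + 3·(711/19) = 1126/19.
The subsidy expands output by 1126/19 − 853/19 = 273/19 past the efficient level; on those units the gap between marginal cost and willingness to pay runs from 0 up to 7.
DWL = ½ × 7 × 273/19 = 1911/38.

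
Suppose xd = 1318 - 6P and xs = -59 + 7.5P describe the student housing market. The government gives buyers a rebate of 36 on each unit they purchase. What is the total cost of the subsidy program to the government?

Government cost = 29736

Pre-subsidy: 1318 - 6P = -59 + 7.5P gives P* = 102, x* = 706.
With the rebate, buyers effectively pay Pb = Ps − 36, where Ps is the price sellers receive.
Demand in terms of Ps becomes xd = 1318 − 6(Ps − 36) = 1534 - 6Ps. Setting this equal to supply: 1534 - 6Ps = -59 + 7.5Ps, so Ps = 118.
Buyers pay Pb = 118 − 36 = 82; x' = -59 + 7.5·118 = 826.
Government outlay = subsidy × quantity = 36 × 826 = 29736.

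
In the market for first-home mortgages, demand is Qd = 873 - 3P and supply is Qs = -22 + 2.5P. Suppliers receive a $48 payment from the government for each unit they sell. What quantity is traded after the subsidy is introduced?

Pre-subsidy: 873 - 3P = -22 + 2.5P gives P* = 1790/11, Q* = 4233/11.
With the subsidy, sellers receive Ps = Pb + 48 for each unit, where Pb is the price buyers pay.
Supply in terms of Pb becomes Qs = -22 + 2.5(Pb + 48) = 98 + 2.5Pb. Setting this equal to demand: 873 - 3Pb = 98 + 2.5Pb, so Pb = 1550/11.
Sellers receive Ps = 1550/11 + 48 = 2078/11; Q' = 873 − 3·(1550/11) = 4953/11.

Q' = 4953/11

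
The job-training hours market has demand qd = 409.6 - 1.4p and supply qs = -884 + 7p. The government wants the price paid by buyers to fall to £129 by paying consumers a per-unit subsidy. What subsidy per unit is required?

Required subsidy s = £30 per unit

At a buyer price of 129, quantity demanded is 409.6 − 1.4·129 = 229.
Sellers supply 229 only when they receive ps with -884 + 7·ps = 229, i.e. ps = 159.
s = ps − pb = 159 − 129 = 30.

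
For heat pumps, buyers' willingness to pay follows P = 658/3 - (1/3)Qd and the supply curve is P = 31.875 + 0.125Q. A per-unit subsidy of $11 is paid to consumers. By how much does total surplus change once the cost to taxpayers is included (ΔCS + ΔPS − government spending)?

Net change in total surplus = -$132

Pre-subsidy: 658/3 - (1/3)Q = 31.875 + 0.125Q gives Q* = 409 and P* = 83.
With the rebate, buyers effectively pay Pb = Ps − 11, where Ps is the price sellers receive.
On the curves, Pb = 658/3 - (1/3)Q and Ps = 31.875 + 0.125Q; the wedge Ps − Pb = 11 gives 31.875 + 0.125Q − (658/3 - (1/3)Q) = 11, so Q' = 433.
Then Pb = 658/3 − (1/3)·433 = 75 and Ps = 31.875 + 0.125·433 = 86.
ΔCS = ½(409 + 433)(83 − 75) = 3368; ΔPS = ½(409 + 433)(86 − 83) = 1263.
Government spending = 11 × 433 = 4763.
Net change = 3368 + 1263 − 4763 = -132. The loss equals the DWL triangle ½·11·24.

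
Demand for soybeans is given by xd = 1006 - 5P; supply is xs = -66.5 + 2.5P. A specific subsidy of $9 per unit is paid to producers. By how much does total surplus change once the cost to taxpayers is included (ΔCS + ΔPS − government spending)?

Pre-subsidy: 1006 - 5P = -66.5 + 2.5P gives P* = 143, x* = 291.
With the subsidy, sellers receive Ps = Pb + 9 for each unit, where Pb is the price buyers pay.
Supply in terms of Pb becomes xs = -66.5 + 2.5(Pb + 9) = -44 + 2.5Pb. Setting this equal to demand: 1006 - 5Pb = -44 + 2.5Pb, so Pb = 140.
Sellers receive Ps = 140 + 9 = 149; x' = 1006 − 5·140 = 306.
ΔCS = ½(291 + 306)(143 − 140) = 895.5; ΔPS = ½(291 + 306)(149 − 143) = 1791.
Government spending = 9 × 306 = 2754.
Net change = 895.5 + 1791 − 2754 = -67.5. The loss equals the DWL triangle ½·9·15.

Net change in total surplus = -$67.5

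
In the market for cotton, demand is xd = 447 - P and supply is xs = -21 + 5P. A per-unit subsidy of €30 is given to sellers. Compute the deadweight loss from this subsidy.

Deadweight loss = €375

Pre-subsidy: 447 - P = -21 + 5P gives P* = 78, x* = 369.
With the subsidy, sellers receive Ps = Pb + 30 for each unit, where Pb is the price buyers pay.
Supply in terms of Pb becomes xs = -21 + 5(Pb + 30) = 129 + 5Pb. Setting this equal to demand: 447 - Pb = 129 + 5Pb, so Pb = 53.
Sellers receive Ps = 53 + 30 = 83; x' = 447 − 1·53 = 394.
The subsidy expands output by 394 − 369 = 25 past the efficient level; on those units the gap between marginal cost and willingness to pay runs from 0 up to 30.
DWL = ½ × 30 × 25 = 375.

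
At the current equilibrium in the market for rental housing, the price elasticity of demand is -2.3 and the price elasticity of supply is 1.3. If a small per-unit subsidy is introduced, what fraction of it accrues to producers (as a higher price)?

For a small subsidy around the equilibrium, the benefit split depends on the relative slopes, which at a point are proportional to the elasticities.
Buyer share = εs/(εs + |εd|) = 1.3/(1.3 + 2.3) = 13/36; seller share = |εd|/(εs + |εd|) = 23/36.
So producers capture 23/36 of the subsidy.

Producer share = 23/36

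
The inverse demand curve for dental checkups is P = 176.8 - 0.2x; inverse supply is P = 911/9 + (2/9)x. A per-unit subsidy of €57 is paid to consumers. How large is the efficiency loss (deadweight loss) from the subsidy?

Deadweight loss = €3847.5

Pre-subsidy: 176.8 - 0.2x = 911/9 + (2/9)x gives x* = 179 and P* = 141.
With the rebate, buyers effectively pay Pb = Ps − 57, where Ps is the price sellers receive.
On the curves, Pb = 176.8 - 0.2x and Ps = 911/9 + (2/9)x; the wedge Ps − Pb = 57 gives 911/9 + (2/9)x − (176.8 - 0.2x) = 57, so x' = 314.
Then Pb = 176.8 − 0.2·314 = 114 and Ps = 911/9 + (2/9)·314 = 171.
The subsidy expands output by 314 − 179 = 135 past the efficient level; on those units the gap between marginal cost and willingness to pay runs from 0 up to 57.
DWL = ½ × 57 × 135 = 3847.5.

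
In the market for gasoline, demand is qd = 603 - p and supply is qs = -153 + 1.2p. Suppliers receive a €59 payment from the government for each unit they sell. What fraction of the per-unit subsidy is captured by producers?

Pre-subsidy: 603 - p = -153 + 1.2p gives p* = 3780/11, q* = 2853/11.
With the subsidy, sellers receive ps = pb + 59 for each unit, where pb is the price buyers pay.
Supply in terms of pb becomes qs = -153 + 1.2(pb + 59) = -82.2 + 1.2pb. Setting this equal to demand: 603 - pb = -82.2 + 1.2pb, so pb = 3426/11.
Sellers receive ps = 3426/11 + 59 = 4075/11; q' = 603 − 1·(3426/11) = 3207/11.
Buyers' price falls by p* − pb = 3780/11 − 3426/11 = 354/11; sellers' price rises by ps − p* = 4075/11 − 3780/11 = 295/11.
So producers capture (295/11)/59 = 5/11 of each unit of subsidy.

Producer share = 5/11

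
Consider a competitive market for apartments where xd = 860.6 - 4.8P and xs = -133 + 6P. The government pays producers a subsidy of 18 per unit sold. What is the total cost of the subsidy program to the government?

Government cost = 8406

Pre-subsidy: 860.6 - 4.8P = -133 + 6P gives P* = 92, x* = 419.
With the subsidy, sellers receive Ps = Pb + 18 for each unit, where Pb is the price buyers pay.
Supply in terms of Pb becomes xs = -133 + 6(Pb + 18) = -25 + 6Pb. Setting this equal to demand: 860.6 - 4.8Pb = -25 + 6Pb, so Pb = 82.
Sellers receive Ps = 82 + 18 = 100; x' = 860.6 − 4.8·82 = 467.
Government outlay = subsidy × quantity = 18 × 467 = 8406.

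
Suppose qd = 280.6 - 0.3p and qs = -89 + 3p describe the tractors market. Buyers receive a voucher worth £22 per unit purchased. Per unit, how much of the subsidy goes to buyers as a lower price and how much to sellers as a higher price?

Pre-subsidy: 280.6 - 0.3p = -89 + 3p gives p* = 112, q* = 247.
With the rebate, buyers effectively pay pb = ps − 22, where ps is the price sellers receive.
Demand in terms of ps becomes qd = 280.6 − 0.3(ps − 22) = 287.2 - 0.3ps. Setting this equal to supply: 287.2 - 0.3ps = -89 + 3ps, so ps = 114.
Buyers pay pb = 114 − 22 = 92; q' = -89 + 3·114 = 253.
Buyers' price falls by p* − pb = 112 − 92 = 20; sellers' price rises by ps − p* = 114 − 112 = 2.

Buyers gain £20 per unit; sellers gain £2 per unit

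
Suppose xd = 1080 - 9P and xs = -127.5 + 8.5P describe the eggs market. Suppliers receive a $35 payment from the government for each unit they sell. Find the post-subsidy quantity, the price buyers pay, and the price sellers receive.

Pre-subsidy: 1080 - 9P = -127.5 + 8.5P gives P* = 69, x* = 459.
With the subsidy, sellers receive Ps = Pb + 35 for each unit, where Pb is the price buyers pay.
Supply in terms of Pb becomes xs = -127.5 + 8.5(Pb + 35) = 170 + 8.5Pb. Setting this equal to demand: 1080 - 9Pb = 170 + 8.5Pb, so Pb = 52.
Sellers receive Ps = 52 + 35 = 87; x' = 1080 − 9·52 = 612.

x' = 612; buyers pay $52; sellers receive $87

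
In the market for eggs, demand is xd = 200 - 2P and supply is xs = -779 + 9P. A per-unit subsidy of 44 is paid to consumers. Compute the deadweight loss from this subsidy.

Pre-subsidy: 200 - 2P = -779 + 9P gives P* = 89, x* = 22.
With the rebate, buyers effectively pay Pb = Ps − 44, where Ps is the price sellers receive.
Demand in terms of Ps becomes xd = 200 − 2(Ps − 44) = 288 - 2Ps. Setting this equal to supply: 288 - 2Ps = -779 + 9Ps, so Ps = 97.
Buyers pay Pb = 97 − 44 = 53; x' = -779 + 9·97 = 94.
The subsidy expands output by 94 − 22 = 72 past the efficient level; on those units the gap between marginal cost and willingness to pay runs from 0 up to 44.
DWL = ½ × 44 × 72 = 1584.

Deadweight loss = 1584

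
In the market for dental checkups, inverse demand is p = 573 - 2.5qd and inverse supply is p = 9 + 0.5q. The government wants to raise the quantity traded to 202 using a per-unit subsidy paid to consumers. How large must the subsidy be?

At q = 202, from the demand curve buyers pay pb = 573 − 2.5·202 = 68; from the supply curve sellers need ps = 9 + 0.5·202 = 110.
The subsidy must fill the gap: s = ps − pb = 110 − 68 = 42.

Required subsidy s = 42 per unit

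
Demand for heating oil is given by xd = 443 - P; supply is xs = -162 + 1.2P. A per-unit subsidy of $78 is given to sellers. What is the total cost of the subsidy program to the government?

Government cost = 180648/11

Pre-subsidy: 443 - P = -162 + 1.2P gives P* = 275, x* = 168.
With the subsidy, sellers receive Ps = Pb + 78 for each unit, where Pb is the price buyers pay.
Supply in terms of Pb becomes xs = -162 + 1.2(Pb + 78) = -68.4 + 1.2Pb. Setting this equal to demand: 443 - Pb = -68.4 + 1.2Pb, so Pb = 2557/11.
Sellers receive Ps = 2557/11 + 78 = 3415/11; x' = 443 − 1·(2557/11) = 2316/11.
Government outlay = subsidy × quantity = 78 × 2316/11 = 180648/11.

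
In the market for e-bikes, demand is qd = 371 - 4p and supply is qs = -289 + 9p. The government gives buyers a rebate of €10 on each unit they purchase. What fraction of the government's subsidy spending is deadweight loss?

Pre-subsidy: 371 - 4p = -289 + 9p gives p* = 660/13, q* = 2183/13.
With the rebate, buyers effectively pay pb = ps − 10, where ps is the price sellers receive.
Demand in terms of ps becomes qd = 371 − 4(ps − 10) = 411 - 4ps. Setting this equal to supply: 411 - 4ps = -289 + 9ps, so ps = 700/13.
Buyers pay pb = 700/13 − 10 = 570/13; q' = -289 + 9·(700/13) = 2543/13.
ΔCS = ½(2183/13 + 2543/13)(660/13 − 570/13) = 212670/169; ΔPS = ½(2183/13 + 2543/13)(700/13 − 660/13) = 94520/169.
Government spending = 10 × 2543/13 = 25430/13.
DWL = ½ × 10 × (2543/13 − 2183/13) = 1800/13; fraction = (1800/13) / (25430/13) = 180/2543.

DWL / government spending = 180/2543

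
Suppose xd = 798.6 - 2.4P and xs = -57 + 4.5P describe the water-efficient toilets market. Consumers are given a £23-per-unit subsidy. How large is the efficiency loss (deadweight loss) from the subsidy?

Pre-subsidy: 798.6 - 2.4P = -57 + 4.5P gives P* = 124, x* = 501.
With the rebate, buyers effectively pay Pb = Ps − 23, where Ps is the price sellers receive.
Demand in terms of Ps becomes xd = 798.6 − 2.4(Ps − 23) = 853.8 - 2.4Ps. Setting this equal to supply: 853.8 - 2.4Ps = -57 + 4.5Ps, so Ps = 132.
Buyers pay Pb = 132 − 23 = 109; x' = -57 + 4.5·132 = 537.
The subsidy expands output by 537 − 501 = 36 past the efficient level; on those units the gap between marginal cost and willingness to pay runs from 0 up to 23.
DWL = ½ × 23 × 36 = 414.

Deadweight loss = £414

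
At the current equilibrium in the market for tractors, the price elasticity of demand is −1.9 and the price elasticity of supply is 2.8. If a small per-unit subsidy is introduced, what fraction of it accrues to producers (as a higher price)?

For a small subsidy around the equilibrium, the benefit split depends on the relative slopes, which at a point are proportional to the elasticities.
Buyer share = εs/(εs + |εd|) = 2.8/(2.8 + 1.9) = 28/47; seller share = |εd|/(εs + |εd|) = 19/47.
So producers capture 19/47 of the subsidy.

Producer share = 19/47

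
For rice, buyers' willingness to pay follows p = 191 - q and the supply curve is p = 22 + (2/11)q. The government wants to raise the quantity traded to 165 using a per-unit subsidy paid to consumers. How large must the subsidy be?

At q = 165, from the demand curve buyers pay pb = 191 − 1·165 = 26; from the supply curve sellers need ps = 22 + (2/11)·165 = 52.
The subsidy must fill the gap: s = ps − pb = 52 − 26 = 26.

Required subsidy s = 26 per unit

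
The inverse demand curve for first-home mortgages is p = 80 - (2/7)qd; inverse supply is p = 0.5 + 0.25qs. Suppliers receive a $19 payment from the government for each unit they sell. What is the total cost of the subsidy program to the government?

Pre-subsidy: 80 - (2/7)q = 0.5 + 0.25q gives q* = 148.4 and p* = 37.6.
With the subsidy, sellers receive ps = pb + 19 for each unit, where pb is the price buyers pay.
On the curves, pb = 80 - (2/7)q and ps = 0.5 + 0.25q; the wedge ps − pb = 19 gives 0.5 + 0.25q − (80 - (2/7)q) = 19, so q' = 2758/15.
Then pb = 80 − (2/7)·(2758/15) = 412/15 and ps = 0.5 + 0.25·(2758/15) = 697/15.
Government outlay = subsidy × quantity = 19 × 2758/15 = 52402/15.

Government cost = 52402/15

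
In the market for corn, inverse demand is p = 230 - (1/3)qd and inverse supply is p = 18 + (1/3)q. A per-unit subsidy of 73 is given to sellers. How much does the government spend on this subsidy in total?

Government cost = 31207.5

Pre-subsidy: 230 - (1/3)q = 18 + (1/3)q gives q* = 318 and p* = 124.
With the subsidy, sellers receive ps = pb + 73 for each unit, where pb is the price buyers pay.
On the curves, pb = 230 - (1/3)q and ps = 18 + (1/3)q; the wedge ps − pb = 73 gives 18 + (1/3)q − (230 - (1/3)q) = 73, so q' = 427.5.
Then pb = 230 − (1/3)·427.5 = 87.5 and ps = 18 + (1/3)·427.5 = 160.5.
Government outlay = subsidy × quantity = 73 × 427.5 = 31207.5.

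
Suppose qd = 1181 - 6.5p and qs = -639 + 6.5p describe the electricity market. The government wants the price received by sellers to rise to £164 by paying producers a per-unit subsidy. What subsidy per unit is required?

Required subsidy s = £48 per unit

At a seller price of 164, quantity supplied is -639 + 6.5·164 = 427.
Buyers absorb 427 only when they pay pb with 1181 − 6.5·pb = 427, i.e. pb = 116.
s = ps − pb = 164 − 116 = 48.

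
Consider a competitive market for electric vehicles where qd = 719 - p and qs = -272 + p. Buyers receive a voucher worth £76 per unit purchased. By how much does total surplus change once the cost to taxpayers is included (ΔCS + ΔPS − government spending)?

Pre-subsidy: 719 - p = -272 + p gives p* = 495.5, q* = 223.5.
With the rebate, buyers effectively pay pb = ps − 76, where ps is the price sellers receive.
Demand in terms of ps becomes qd = 719 − 1(ps − 76) = 795 - ps. Setting this equal to supply: 795 - ps = -272 + ps, so ps = 533.5.
Buyers pay pb = 533.5 − 76 = 457.5; q' = -272 + 1·533.5 = 261.5.
ΔCS = ½(223.5 + 261.5)(495.5 − 457.5) = 9215; ΔPS = ½(223.5 + 261.5)(533.5 − 495.5) = 9215.
Government spending = 76 × 261.5 = 19874.
Net change = 9215 + 9215 − 19874 = -1444. The loss equals the DWL triangle ½·76·38.

Net change in total surplus = -£1444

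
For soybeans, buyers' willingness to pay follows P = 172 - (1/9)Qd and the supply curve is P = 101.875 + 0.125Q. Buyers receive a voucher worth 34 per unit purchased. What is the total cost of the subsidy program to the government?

Government cost = 14994

Pre-subsidy: 172 - (1/9)Q = 101.875 + 0.125Q gives Q* = 297 and P* = 139.
With the rebate, buyers effectively pay Pb = Ps − 34, where Ps is the price sellers receive.
On the curves, Pb = 172 - (1/9)Q and Ps = 101.875 + 0.125Q; the wedge Ps − Pb = 34 gives 101.875 + 0.125Q − (172 - (1/9)Q) = 34, so Q' = 441.
Then Pb = 172 − (1/9)·441 = 123 and Ps = 101.875 + 0.125·441 = 157.
Government outlay = subsidy × quantity = 34 × 441 = 14994.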